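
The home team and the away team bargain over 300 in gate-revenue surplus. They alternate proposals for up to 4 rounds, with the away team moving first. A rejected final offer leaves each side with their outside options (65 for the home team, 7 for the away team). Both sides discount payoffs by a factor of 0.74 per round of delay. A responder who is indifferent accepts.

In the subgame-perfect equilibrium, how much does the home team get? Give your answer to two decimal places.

176.45

Round 4 (the home team proposes): the away team gets 7 if talks fail, so the home team offers 7 and keeps 293.
Round 3 (the away team proposes): the home team can get 293 next round, worth 0.74 × 293 = 216.82 now, so the away team offers 216.82, keeping 83.18.
Round 2 (the home team proposes): the away team can get 83.18 next round, worth 0.74 × 83.18 = 61.5532 now; the home team offers that and keeps 238.4468.
Round 1 (the away team proposes): the home team can get 238.4468 next round, worth 0.74 × 238.4468 = 176.450632 now; the away team offers that and keeps 123.549368.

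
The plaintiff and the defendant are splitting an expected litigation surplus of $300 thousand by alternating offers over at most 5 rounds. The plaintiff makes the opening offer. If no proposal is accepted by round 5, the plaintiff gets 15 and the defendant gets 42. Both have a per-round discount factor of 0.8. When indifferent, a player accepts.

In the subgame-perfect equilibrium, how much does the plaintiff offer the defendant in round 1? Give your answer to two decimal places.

95.92

By backward induction:
Round 5 (the plaintiff proposes): the defendant gets 42 if talks fail, so the plaintiff offers 42 and keeps 258.
Round 4 (the defendant proposes): the plaintiff can get 258 next round, worth 0.8 × 258 = 206.4 now. The defendant offers 206.4 and keeps 300 − 206.4 = 93.6.
Round 3 (the plaintiff proposes): the defendant can get 93.6 next round, worth 0.8 × 93.6 = 74.88 now, so the plaintiff offers 74.88, keeping 225.12.
Round 2 (the defendant proposes): the plaintiff can get 225.12 next round, worth 0.8 × 225.12 = 180.096 now; the defendant offers that and keeps 119.904.
Round 1 (the plaintiff proposes): the defendant can get 119.904 next round, worth 0.8 × 119.904 = 95.9232 now; the plaintiff offers that and keeps 204.0768.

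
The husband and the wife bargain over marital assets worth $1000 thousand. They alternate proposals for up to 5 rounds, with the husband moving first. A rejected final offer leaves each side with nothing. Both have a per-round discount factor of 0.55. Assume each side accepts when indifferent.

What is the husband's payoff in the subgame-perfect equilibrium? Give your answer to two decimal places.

677.63

Round 5 (the husband proposes): rejection yields 0 for the wife; the husband offers 0 and keeps 1000.
Round 4 (the wife proposes): the husband can get 1000 next round, worth 0.55 × 1000 = 550 now; the wife offers that and keeps 450.
Round 3 (the husband proposes): the wife can get 450 next round, worth 0.55 × 450 = 247.5 now; the husband offers that and keeps 752.5.
Round 2 (the wife proposes): the husband can get 752.5 next round, worth 0.55 × 752.5 = 413.875 now, so the wife offers 413.875, keeping 586.125.
Round 1 (the husband proposes): the wife can get 586.125 next round, worth 0.55 × 586.125 = 322.36875 now. The husband offers 322.36875 and keeps 1000 − 322.36875 = 677.63125.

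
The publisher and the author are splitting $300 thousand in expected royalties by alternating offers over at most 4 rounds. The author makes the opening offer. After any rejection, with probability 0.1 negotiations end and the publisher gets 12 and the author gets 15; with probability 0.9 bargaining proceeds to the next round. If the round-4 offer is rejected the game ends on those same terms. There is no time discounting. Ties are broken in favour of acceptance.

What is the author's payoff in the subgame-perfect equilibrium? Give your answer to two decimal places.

Round 4 (the publisher proposes): the author gets 15 if talks fail, so the publisher offers 15 and keeps 285.
Round 3 (the author proposes): rejecting gives the publisher an expected 0.9 × 285 + 0.1 × 12 = 257.7; the author offers that and keeps 42.3.
Round 2 (the publisher proposes): rejecting gives the author an expected 0.9 × 42.3 + 0.1 × 15 = 39.57; the publisher offers that and keeps 260.43.
Round 1 (the author proposes): rejecting gives the publisher an expected 0.9 × 260.43 + 0.1 × 12 = 235.587, so the author offers 235.587, keeping 64.413.

64.41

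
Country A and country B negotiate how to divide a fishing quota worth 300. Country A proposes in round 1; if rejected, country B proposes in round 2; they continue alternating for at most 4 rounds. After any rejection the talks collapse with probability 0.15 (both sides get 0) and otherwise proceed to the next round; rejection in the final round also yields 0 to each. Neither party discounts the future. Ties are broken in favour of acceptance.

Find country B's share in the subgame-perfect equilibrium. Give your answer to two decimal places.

222.49

By backward induction:
Round 4 (country B proposes): rejection yields 0 for country A; country B offers 0 and keeps 300.
Round 3 (country A proposes): rejecting gives country B an expected 0.85 × 300 = 255, so country A offers 255, keeping 45.
Round 2 (country B proposes): rejecting gives country A an expected 0.85 × 45 = 38.25, so country B offers 38.25, keeping 261.75.
Round 1 (country A proposes): rejecting gives country B an expected 0.85 × 261.75 = 222.4875, so country A offers 222.4875, keeping 77.5125.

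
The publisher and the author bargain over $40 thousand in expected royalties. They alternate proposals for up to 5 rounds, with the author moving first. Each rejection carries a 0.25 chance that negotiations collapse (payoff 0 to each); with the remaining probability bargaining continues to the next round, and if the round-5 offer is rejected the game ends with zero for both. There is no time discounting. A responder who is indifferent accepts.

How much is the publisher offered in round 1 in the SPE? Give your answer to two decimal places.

11.72

By backward induction:
Round 5 (the author proposes): rejection yields 0 for the publisher; the author offers 0 and keeps 40.
Round 4 (the publisher proposes): rejecting gives the author an expected 0.75 × 40 = 30, so the publisher offers 30, keeping 10.
Round 3 (the author proposes): rejecting gives the publisher an expected 0.75 × 10 = 7.5; the author offers that and keeps 32.5.
Round 2 (the publisher proposes): rejecting gives the author an expected 0.75 × 32.5 = 24.375, so the publisher offers 24.375, keeping 15.625.
Round 1 (the author proposes): rejecting gives the publisher an expected 0.75 × 15.625 = 11.71875; the author offers that and keeps 28.28125.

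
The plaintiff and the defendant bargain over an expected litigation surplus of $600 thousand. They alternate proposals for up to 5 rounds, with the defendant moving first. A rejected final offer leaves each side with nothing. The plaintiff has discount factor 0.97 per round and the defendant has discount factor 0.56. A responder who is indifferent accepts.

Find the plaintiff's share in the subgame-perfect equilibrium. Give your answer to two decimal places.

Round 5 (the defendant proposes): rejection yields 0 for the plaintiff; the defendant offers 0 and keeps 600.
Round 4 (the plaintiff proposes): the defendant can get 600 next round, worth 0.56 × 600 = 336 now. The plaintiff offers 336 and keeps 600 − 336 = 264.
Round 3 (the defendant proposes): the plaintiff can get 264 next round, worth 0.97 × 264 = 256.08 now. The defendant offers 256.08 and keeps 600 − 256.08 = 343.92.
Round 2 (the plaintiff proposes): the defendant can get 343.92 next round, worth 0.56 × 343.92 = 192.5952 now. The plaintiff offers 192.5952 and keeps 600 − 192.5952 = 407.4048.
Round 1 (the defendant proposes): the plaintiff can get 407.4048 next round, worth 0.97 × 407.4048 = 395.182656 now. The defendant offers 395.182656 and keeps 600 − 395.182656 = 204.817344.

395.18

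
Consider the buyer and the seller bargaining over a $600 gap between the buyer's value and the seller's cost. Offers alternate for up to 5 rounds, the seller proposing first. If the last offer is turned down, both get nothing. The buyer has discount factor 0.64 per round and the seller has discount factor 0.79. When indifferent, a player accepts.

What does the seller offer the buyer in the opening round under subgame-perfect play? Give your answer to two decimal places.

Round 5 (the seller proposes): rejection yields 0 for the buyer; the seller offers 0 and keeps 600.
Round 4 (the buyer proposes): the seller can get 600 next round, worth 0.79 × 600 = 474 now; the buyer offers that and keeps 126.
Round 3 (the seller proposes): the buyer can get 126 next round, worth 0.64 × 126 = 80.64 now; the seller offers that and keeps 519.36.
Round 2 (the buyer proposes): the seller can get 519.36 next round, worth 0.79 × 519.36 = 410.2944 now; the buyer offers that and keeps 189.7056.
Round 1 (the seller proposes): the buyer can get 189.7056 next round, worth 0.64 × 189.7056 = 121.411584 now, so the seller offers 121.411584, keeping 478.588416.

121.41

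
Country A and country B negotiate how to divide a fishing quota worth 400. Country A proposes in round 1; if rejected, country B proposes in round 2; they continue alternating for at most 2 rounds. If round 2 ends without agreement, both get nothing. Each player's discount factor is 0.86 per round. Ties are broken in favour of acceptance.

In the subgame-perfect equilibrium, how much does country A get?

Round 2 (country B proposes): rejection yields 0 for country A; country B offers 0 and keeps 400.
Round 1 (country A proposes): country B can get 400 next round, worth 0.86 × 400 = 344 now, so country A offers 344, keeping 56.

56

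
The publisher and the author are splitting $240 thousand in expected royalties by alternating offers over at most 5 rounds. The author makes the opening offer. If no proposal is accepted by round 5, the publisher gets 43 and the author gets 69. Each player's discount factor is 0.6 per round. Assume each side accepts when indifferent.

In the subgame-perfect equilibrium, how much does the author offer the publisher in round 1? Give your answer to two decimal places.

Round 5 (the author proposes): the publisher gets 43 if talks fail, so the author offers 43 and keeps 197.
Round 4 (the publisher proposes): the author can get 197 next round, worth 0.6 × 197 = 118.2 now; the publisher offers that and keeps 121.8.
Round 3 (the author proposes): the publisher can get 121.8 next round, worth 0.6 × 121.8 = 73.08 now; the author offers that and keeps 166.92.
Round 2 (the publisher proposes): the author can get 166.92 next round, worth 0.6 × 166.92 = 100.152 now; the publisher offers that and keeps 139.848.
Round 1 (the author proposes): the publisher can get 139.848 next round, worth 0.6 × 139.848 = 83.9088 now; the author offers that and keeps 156.0912.

83.91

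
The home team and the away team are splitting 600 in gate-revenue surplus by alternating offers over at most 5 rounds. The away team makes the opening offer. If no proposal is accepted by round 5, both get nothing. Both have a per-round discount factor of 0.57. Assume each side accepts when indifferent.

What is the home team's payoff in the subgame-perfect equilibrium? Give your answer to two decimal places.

Work backward from the last round.
Round 5 (the away team proposes): the home team will accept anything ≥ 0, so the away team offers 0 and keeps 600.
Round 4 (the home team proposes): the away team can get 600 next round, worth 0.57 × 600 = 342 now. The home team offers 342 and keeps 600 − 342 = 258.
Round 3 (the away team proposes): the home team can get 258 next round, worth 0.57 × 258 = 147.06 now, so the away team offers 147.06, keeping 452.94.
Round 2 (the home team proposes): the away team can get 452.94 next round, worth 0.57 × 452.94 = 258.1758 now; the home team offers that and keeps 341.8242.
Round 1 (the away team proposes): the home team can get 341.8242 next round, worth 0.57 × 341.8242 = 194.839794 now; the away team offers that and keeps 405.160206.

194.84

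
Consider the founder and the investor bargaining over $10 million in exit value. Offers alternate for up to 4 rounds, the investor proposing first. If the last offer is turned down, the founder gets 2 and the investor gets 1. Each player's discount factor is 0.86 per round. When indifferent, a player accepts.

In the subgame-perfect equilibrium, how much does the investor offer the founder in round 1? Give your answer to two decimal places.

6.93

Round 4 (the founder proposes): the investor gets 1 if talks fail, so the founder offers 1 and keeps 9.
Round 3 (the investor proposes): the founder can get 9 next round, worth 0.86 × 9 = 7.74 now; the investor offers that and keeps 2.26.
Round 2 (the founder proposes): the investor can get 2.26 next round, worth 0.86 × 2.26 = 1.9436 now; the founder offers that and keeps 8.0564.
Round 1 (the investor proposes): the founder can get 8.0564 next round, worth 0.86 × 8.0564 = 6.928504 now; the investor offers that and keeps 3.071496.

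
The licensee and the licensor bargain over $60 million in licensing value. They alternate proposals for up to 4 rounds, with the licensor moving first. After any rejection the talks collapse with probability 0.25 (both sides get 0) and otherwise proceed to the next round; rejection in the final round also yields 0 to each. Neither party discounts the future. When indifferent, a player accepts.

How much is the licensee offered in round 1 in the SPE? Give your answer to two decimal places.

Round 4 (the licensee proposes): rejection yields 0 for the licensor; the licensee offers 0 and keeps 60.
Round 3 (the licensor proposes): rejecting gives the licensee an expected 0.75 × 60 = 45. The licensor offers 45 and keeps 60 − 45 = 15.
Round 2 (the licensee proposes): rejecting gives the licensor an expected 0.75 × 15 = 11.25, so the licensee offers 11.25, keeping 48.75.
Round 1 (the licensor proposes): rejecting gives the licensee an expected 0.75 × 48.75 = 36.5625. The licensor offers 36.5625 and keeps 60 − 36.5625 = 23.4375.

36.56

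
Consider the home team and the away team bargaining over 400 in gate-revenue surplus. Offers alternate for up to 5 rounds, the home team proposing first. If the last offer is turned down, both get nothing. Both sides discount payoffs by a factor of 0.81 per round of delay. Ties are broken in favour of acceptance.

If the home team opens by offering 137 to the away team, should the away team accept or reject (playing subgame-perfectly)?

Round 5 (the home team proposes): the away team will accept anything ≥ 0, so the home team offers 0 and keeps 400.
Round 4 (the away team proposes): the home team can get 400 next round, worth 0.81 × 400 = 324 now. The away team offers 324 and keeps 400 − 324 = 76.
Round 3 (the home team proposes): the away team can get 76 next round, worth 0.81 × 76 = 61.56 now. The home team offers 61.56 and keeps 400 − 61.56 = 338.44.
Round 2 (the away team proposes): the home team can get 338.44 next round, worth 0.81 × 338.44 = 274.1364 now. The away team offers 274.1364 and keeps 400 − 274.1364 = 125.8636.
So by rejecting in round 1, the away team gets 125.8636 next round, worth 0.81 × 125.8636 = 101.949516 now.
Offer 137 ≥ 101.949516, so the away team accepts.

Accept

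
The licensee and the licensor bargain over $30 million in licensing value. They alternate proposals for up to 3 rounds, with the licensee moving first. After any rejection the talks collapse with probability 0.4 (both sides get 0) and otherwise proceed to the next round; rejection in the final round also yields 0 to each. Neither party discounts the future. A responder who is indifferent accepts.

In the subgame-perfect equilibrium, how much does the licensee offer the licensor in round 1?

7.2

By backward induction:
Round 3 (the licensee proposes): rejection yields 0 for the licensor; the licensee offers 0 and keeps 30.
Round 2 (the licensor proposes): rejecting gives the licensee an expected 0.6 × 30 = 18, so the licensor offers 18, keeping 12.
Round 1 (the licensee proposes): rejecting gives the licensor an expected 0.6 × 12 = 7.2, so the licensee offers 7.2, keeping 22.8.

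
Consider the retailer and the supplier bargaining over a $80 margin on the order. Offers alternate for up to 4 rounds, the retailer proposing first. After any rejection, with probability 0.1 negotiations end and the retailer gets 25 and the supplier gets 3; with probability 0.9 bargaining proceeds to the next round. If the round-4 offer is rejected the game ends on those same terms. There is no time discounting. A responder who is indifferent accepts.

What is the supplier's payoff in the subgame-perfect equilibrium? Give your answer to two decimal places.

45.59

By backward induction:
Round 4 (the supplier proposes): the retailer gets 25 if talks fail, so the supplier offers 25 and keeps 55.
Round 3 (the retailer proposes): rejecting gives the supplier an expected 0.9 × 55 + 0.1 × 3 = 49.8. The retailer offers 49.8 and keeps 80 − 49.8 = 30.2.
Round 2 (the supplier proposes): rejecting gives the retailer an expected 0.9 × 30.2 + 0.1 × 25 = 29.68. The supplier offers 29.68 and keeps 80 − 29.68 = 50.32.
Round 1 (the retailer proposes): rejecting gives the supplier an expected 0.9 × 50.32 + 0.1 × 3 = 45.588, so the retailer offers 45.588, keeping 34.412.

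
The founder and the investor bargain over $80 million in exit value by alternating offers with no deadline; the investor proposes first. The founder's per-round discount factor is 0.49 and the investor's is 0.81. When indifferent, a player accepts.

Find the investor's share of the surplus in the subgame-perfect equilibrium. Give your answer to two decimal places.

67.65

When the investor proposes, the founder accepts any offer worth at least 0.49 times what the founder would get by proposing next round; and vice versa.
This gives x = 80 − 0.49y and y = 80 − 0.81x, where x and y are each side's share when it proposes.
Hence (1 − 0.49·0.81)x = 80(1 − 0.49), i.e. 0.6031·x = 40.8.
x ≈ 67.6505; the founder's share is 80 − x ≈ 12.3495.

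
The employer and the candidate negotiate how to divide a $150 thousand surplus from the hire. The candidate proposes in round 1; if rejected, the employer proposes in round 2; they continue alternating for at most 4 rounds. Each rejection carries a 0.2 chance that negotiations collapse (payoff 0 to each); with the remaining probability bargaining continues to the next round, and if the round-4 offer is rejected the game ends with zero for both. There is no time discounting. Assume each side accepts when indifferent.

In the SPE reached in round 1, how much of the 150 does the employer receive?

100.8

By backward induction:
Round 4 (the employer proposes): the candidate will accept anything ≥ 0, so the employer offers 0 and keeps 150.
Round 3 (the candidate proposes): rejecting gives the employer an expected 0.8 × 150 = 120. The candidate offers 120 and keeps 150 − 120 = 30.
Round 2 (the employer proposes): rejecting gives the candidate an expected 0.8 × 30 = 24; the employer offers that and keeps 126.
Round 1 (the candidate proposes): rejecting gives the employer an expected 0.8 × 126 = 100.8; the candidate offers that and keeps 49.2.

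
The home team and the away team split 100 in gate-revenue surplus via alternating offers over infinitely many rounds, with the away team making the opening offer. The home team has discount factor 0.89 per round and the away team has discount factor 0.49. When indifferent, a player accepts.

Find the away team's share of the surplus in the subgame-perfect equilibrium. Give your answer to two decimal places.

19.51

When the away team proposes, the home team accepts any offer worth at least 0.89 times what the home team would get by proposing next round; and vice versa.
This gives x = 100 − 0.89y and y = 100 − 0.49x, where x and y are each side's share when it proposes.
Hence (1 − 0.89·0.49)x = 100(1 − 0.89), i.e. 0.5639·x = 11.
x ≈ 19.5070; the home team's share is 100 − x ≈ 80.4930.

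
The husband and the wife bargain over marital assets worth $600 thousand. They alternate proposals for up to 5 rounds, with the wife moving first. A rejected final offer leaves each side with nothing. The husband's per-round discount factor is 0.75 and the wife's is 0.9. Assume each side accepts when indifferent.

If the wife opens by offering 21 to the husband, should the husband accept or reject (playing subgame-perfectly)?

Reject

Round 5 (the wife proposes): the husband will accept anything ≥ 0, so the wife offers 0 and keeps 600.
Round 4 (the husband proposes): the wife can get 600 next round, worth 0.9 × 600 = 540 now. The husband offers 540 and keeps 600 − 540 = 60.
Round 3 (the wife proposes): the husband can get 60 next round, worth 0.75 × 60 = 45 now. The wife offers 45 and keeps 600 − 45 = 555.
Round 2 (the husband proposes): the wife can get 555 next round, worth 0.9 × 555 = 499.5 now. The husband offers 499.5 and keeps 600 − 499.5 = 100.5.
So by rejecting in round 1, the husband gets 100.5 next round, worth 0.75 × 100.5 = 75.375 now.
Offer 21 < 75.375, so the husband rejects.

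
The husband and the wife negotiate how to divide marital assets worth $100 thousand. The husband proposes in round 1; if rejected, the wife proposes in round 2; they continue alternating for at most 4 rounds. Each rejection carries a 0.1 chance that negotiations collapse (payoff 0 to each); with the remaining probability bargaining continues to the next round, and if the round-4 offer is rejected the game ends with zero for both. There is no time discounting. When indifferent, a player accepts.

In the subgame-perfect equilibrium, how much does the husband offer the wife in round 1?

Round 4 (the wife proposes): the husband will accept anything ≥ 0, so the wife offers 0 and keeps 100.
Round 3 (the husband proposes): rejecting gives the wife an expected 0.9 × 100 = 90, so the husband offers 90, keeping 10.
Round 2 (the wife proposes): rejecting gives the husband an expected 0.9 × 10 = 9. The wife offers 9 and keeps 100 − 9 = 91.
Round 1 (the husband proposes): rejecting gives the wife an expected 0.9 × 91 = 81.9; the husband offers that and keeps 18.1.

81.9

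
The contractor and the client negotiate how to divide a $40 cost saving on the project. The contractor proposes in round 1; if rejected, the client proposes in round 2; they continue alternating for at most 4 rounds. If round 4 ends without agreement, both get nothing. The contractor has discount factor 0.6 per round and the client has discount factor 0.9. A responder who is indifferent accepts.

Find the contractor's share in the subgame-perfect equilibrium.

Work backward from the last round.
Round 4 (the client proposes): rejection yields 0 for the contractor; the client offers 0 and keeps 40.
Round 3 (the contractor proposes): the client can get 40 next round, worth 0.9 × 40 = 36 now. The contractor offers 36 and keeps 40 − 36 = 4.
Round 2 (the client proposes): the contractor can get 4 next round, worth 0.6 × 4 = 2.4 now, so the client offers 2.4, keeping 37.6.
Round 1 (the contractor proposes): the client can get 37.6 next round, worth 0.9 × 37.6 = 33.84 now, so the contractor offers 33.84, keeping 6.16.

6.16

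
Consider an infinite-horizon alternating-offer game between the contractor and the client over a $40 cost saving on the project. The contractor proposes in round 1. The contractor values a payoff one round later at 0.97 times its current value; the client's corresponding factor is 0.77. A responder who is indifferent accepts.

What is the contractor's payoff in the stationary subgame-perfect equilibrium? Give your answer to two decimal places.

When the contractor proposes, the client accepts any offer worth at least 0.77 times what the client would get by proposing next round; and vice versa.
This gives x = 40 − 0.77y and y = 40 − 0.97x, where x and y are each side's share when it proposes.
Hence (1 − 0.77·0.97)x = 40(1 − 0.77), i.e. 0.2531·x = 9.2.
x ≈ 36.3493; the client's share is 40 − x ≈ 3.6507.

36.35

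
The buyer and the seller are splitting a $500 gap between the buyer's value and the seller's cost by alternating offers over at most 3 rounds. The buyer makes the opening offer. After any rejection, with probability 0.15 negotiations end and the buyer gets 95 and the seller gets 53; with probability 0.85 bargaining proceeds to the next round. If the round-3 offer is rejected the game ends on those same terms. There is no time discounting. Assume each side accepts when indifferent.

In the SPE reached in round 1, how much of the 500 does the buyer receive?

Round 3 (the buyer proposes): the seller gets 53 if talks fail, so the buyer offers 53 and keeps 447.
Round 2 (the seller proposes): rejecting gives the buyer an expected 0.85 × 447 + 0.15 × 95 = 394.2, so the seller offers 394.2, keeping 105.8.
Round 1 (the buyer proposes): rejecting gives the seller an expected 0.85 × 105.8 + 0.15 × 53 = 97.88, so the buyer offers 97.88, keeping 402.12.

402.12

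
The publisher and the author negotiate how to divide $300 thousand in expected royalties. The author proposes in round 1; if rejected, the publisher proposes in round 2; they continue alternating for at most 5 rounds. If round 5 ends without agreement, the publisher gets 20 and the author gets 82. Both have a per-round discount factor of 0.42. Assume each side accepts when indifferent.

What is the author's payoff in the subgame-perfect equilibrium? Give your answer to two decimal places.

Round 5 (the author proposes): the publisher gets 20 if talks fail, so the author offers 20 and keeps 280.
Round 4 (the publisher proposes): the author can get 280 next round, worth 0.42 × 280 = 117.6 now. The publisher offers 117.6 and keeps 300 − 117.6 = 182.4.
Round 3 (the author proposes): the publisher can get 182.4 next round, worth 0.42 × 182.4 = 76.608 now. The author offers 76.608 and keeps 300 − 76.608 = 223.392.
Round 2 (the publisher proposes): the author can get 223.392 next round, worth 0.42 × 223.392 = 93.82464 now. The publisher offers 93.82464 and keeps 300 − 93.82464 = 206.17536.
Round 1 (the author proposes): the publisher can get 206.17536 next round, worth 0.42 × 206.17536 = 86.5936512 now; the author offers that and keeps 213.4063488.

213.41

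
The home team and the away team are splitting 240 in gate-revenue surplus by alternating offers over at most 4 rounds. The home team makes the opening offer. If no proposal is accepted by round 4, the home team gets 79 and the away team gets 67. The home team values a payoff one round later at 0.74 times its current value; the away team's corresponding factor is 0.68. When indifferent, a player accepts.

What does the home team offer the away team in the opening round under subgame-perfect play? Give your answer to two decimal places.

97.52

Round 4 (the away team proposes): the home team gets 79 if talks fail, so the away team offers 79 and keeps 161.
Round 3 (the home team proposes): the away team can get 161 next round, worth 0.68 × 161 = 109.48 now. The home team offers 109.48 and keeps 240 − 109.48 = 130.52.
Round 2 (the away team proposes): the home team can get 130.52 next round, worth 0.74 × 130.52 = 96.5848 now. The away team offers 96.5848 and keeps 240 − 96.5848 = 143.4152.
Round 1 (the home team proposes): the away team can get 143.4152 next round, worth 0.68 × 143.4152 = 97.522336 now; the home team offers that and keeps 142.477664.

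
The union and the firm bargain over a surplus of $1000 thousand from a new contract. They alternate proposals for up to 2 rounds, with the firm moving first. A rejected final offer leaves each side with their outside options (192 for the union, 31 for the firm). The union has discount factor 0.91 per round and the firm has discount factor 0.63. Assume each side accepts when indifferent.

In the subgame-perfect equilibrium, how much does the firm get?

By backward induction:
Round 2 (the union proposes): the firm gets 31 if talks fail, so the union offers 31 and keeps 969.
Round 1 (the firm proposes): the union can get 969 next round, worth 0.91 × 969 = 881.79 now. The firm offers 881.79 and keeps 1000 − 881.79 = 118.21.

118.21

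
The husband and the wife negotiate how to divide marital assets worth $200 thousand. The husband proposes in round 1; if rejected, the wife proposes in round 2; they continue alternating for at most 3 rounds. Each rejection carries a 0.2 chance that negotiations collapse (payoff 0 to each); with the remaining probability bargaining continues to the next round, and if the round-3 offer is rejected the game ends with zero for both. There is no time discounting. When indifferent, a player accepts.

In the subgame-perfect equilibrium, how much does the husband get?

Round 3 (the husband proposes): the wife will accept anything ≥ 0, so the husband offers 0 and keeps 200.
Round 2 (the wife proposes): rejecting gives the husband an expected 0.8 × 200 = 160. The wife offers 160 and keeps 200 − 160 = 40.
Round 1 (the husband proposes): rejecting gives the wife an expected 0.8 × 40 = 32. The husband offers 32 and keeps 200 − 32 = 168.

168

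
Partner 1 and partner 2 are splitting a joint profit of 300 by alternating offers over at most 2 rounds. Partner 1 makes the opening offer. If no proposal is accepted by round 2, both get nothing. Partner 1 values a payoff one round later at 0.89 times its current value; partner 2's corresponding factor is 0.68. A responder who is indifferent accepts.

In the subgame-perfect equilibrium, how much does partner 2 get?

Round 2 (partner 2 proposes): rejection yields 0 for partner 1; partner 2 offers 0 and keeps 300.
Round 1 (partner 1 proposes): partner 2 can get 300 next round, worth 0.68 × 300 = 204 now. Partner 1 offers 204 and keeps 300 − 204 = 96.

204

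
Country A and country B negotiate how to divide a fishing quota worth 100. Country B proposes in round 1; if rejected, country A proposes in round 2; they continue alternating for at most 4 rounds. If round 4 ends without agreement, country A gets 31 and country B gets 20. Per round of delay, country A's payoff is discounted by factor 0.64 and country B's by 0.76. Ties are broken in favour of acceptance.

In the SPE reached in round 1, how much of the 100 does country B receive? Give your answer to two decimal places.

59.74

Round 4 (country A proposes): country B gets 20 if talks fail, so country A offers 20 and keeps 80.
Round 3 (country B proposes): country A can get 80 next round, worth 0.64 × 80 = 51.2 now. Country B offers 51.2 and keeps 100 − 51.2 = 48.8.
Round 2 (country A proposes): country B can get 48.8 next round, worth 0.76 × 48.8 = 37.088 now, so country A offers 37.088, keeping 62.912.
Round 1 (country B proposes): country A can get 62.912 next round, worth 0.64 × 62.912 = 40.26368 now. Country B offers 40.26368 and keeps 100 − 40.26368 = 59.73632.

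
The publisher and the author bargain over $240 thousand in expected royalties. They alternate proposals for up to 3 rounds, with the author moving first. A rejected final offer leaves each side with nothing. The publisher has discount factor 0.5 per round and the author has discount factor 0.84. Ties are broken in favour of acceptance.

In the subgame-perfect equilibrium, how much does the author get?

220.8

Work backward from the last round.
Round 3 (the author proposes): the publisher will accept anything ≥ 0, so the author offers 0 and keeps 240.
Round 2 (the publisher proposes): the author can get 240 next round, worth 0.84 × 240 = 201.6 now; the publisher offers that and keeps 38.4.
Round 1 (the author proposes): the publisher can get 38.4 next round, worth 0.5 × 38.4 = 19.2 now. The author offers 19.2 and keeps 240 − 19.2 = 220.8.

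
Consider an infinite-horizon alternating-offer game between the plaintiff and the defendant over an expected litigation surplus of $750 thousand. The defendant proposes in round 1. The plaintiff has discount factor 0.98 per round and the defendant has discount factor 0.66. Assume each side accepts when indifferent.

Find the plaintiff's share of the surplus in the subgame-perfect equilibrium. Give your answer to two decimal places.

707.53

When the defendant proposes, the plaintiff accepts any offer worth at least 0.98 times what the plaintiff would get by proposing next round; and vice versa.
This gives x = 750 − 0.98y and y = 750 − 0.66x, where x and y are each side's share when it proposes.
Hence (1 − 0.98·0.66)x = 750(1 − 0.98), i.e. 0.3532·x = 15.
x ≈ 42.4689; the plaintiff's share is 750 − x ≈ 707.5311.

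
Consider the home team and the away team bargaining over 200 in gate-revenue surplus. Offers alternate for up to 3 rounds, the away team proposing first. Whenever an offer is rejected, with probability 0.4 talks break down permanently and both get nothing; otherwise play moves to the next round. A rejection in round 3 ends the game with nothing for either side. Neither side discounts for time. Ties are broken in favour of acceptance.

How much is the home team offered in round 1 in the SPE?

48

Round 3 (the away team proposes): rejection yields 0 for the home team; the away team offers 0 and keeps 200.
Round 2 (the home team proposes): rejecting gives the away team an expected 0.6 × 200 = 120, so the home team offers 120, keeping 80.
Round 1 (the away team proposes): rejecting gives the home team an expected 0.6 × 80 = 48; the away team offers that and keeps 152.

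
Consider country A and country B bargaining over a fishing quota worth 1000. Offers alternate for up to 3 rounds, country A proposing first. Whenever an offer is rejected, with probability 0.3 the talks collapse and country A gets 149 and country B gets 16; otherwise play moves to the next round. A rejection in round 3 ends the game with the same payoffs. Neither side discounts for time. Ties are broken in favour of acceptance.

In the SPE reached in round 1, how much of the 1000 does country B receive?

191.35

Round 3 (country A proposes): country B gets 16 if talks fail, so country A offers 16 and keeps 984.
Round 2 (country B proposes): rejecting gives country A an expected 0.7 × 984 + 0.3 × 149 = 733.5. Country B offers 733.5 and keeps 1000 − 733.5 = 266.5.
Round 1 (country A proposes): rejecting gives country B an expected 0.7 × 266.5 + 0.3 × 16 = 191.35. Country A offers 191.35 and keeps 1000 − 191.35 = 808.65.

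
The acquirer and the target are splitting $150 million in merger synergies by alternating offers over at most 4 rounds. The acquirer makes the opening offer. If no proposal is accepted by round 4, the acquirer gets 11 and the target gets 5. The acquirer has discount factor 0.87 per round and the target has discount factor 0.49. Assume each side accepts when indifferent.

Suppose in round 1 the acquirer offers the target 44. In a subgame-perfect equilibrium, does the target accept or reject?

Accept

Work out the target's continuation value if the offer is rejected.
Round 4 (the target proposes): the acquirer gets 11 if talks fail, so the target offers 11 and keeps 139.
Round 3 (the acquirer proposes): the target can get 139 next round, worth 0.49 × 139 = 68.11 now. The acquirer offers 68.11 and keeps 150 − 68.11 = 81.89.
Round 2 (the target proposes): the acquirer can get 81.89 next round, worth 0.87 × 81.89 = 71.2443 now; the target offers that and keeps 78.7557.
So by rejecting in round 1, the target gets 78.7557 next round, worth 0.49 × 78.7557 = 38.590293 now.
Offer 44 ≥ 38.590293, so the target accepts.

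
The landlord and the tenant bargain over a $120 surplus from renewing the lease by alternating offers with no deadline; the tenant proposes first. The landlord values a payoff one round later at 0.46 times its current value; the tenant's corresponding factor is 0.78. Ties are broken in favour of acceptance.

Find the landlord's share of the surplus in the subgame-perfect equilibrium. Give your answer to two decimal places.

In a stationary SPE each proposer offers the other exactly their discounted continuation value.
If the tenant keeps x when proposing and the landlord keeps y when proposing, then x = 120 − 0.46y and y = 120 − 0.78x.
Solving: x = 120(1 − 0.46) / (1 − 0.78·0.46) = 64.8 / 0.6412 ≈ 101.0605.
The landlord gets 120 − 101.0605 ≈ 18.9395.

18.94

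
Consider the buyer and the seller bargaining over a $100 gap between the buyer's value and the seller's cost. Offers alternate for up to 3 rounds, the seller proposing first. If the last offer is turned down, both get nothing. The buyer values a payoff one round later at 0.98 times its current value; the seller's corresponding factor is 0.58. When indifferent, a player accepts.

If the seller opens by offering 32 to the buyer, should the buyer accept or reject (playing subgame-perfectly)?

Round 3 (the seller proposes): the buyer will accept anything ≥ 0, so the seller offers 0 and keeps 100.
Round 2 (the buyer proposes): the seller can get 100 next round, worth 0.58 × 100 = 58 now; the buyer offers that and keeps 42.
So by rejecting in round 1, the buyer gets 42 next round, worth 0.98 × 42 = 41.16 now.
Offer 32 < 41.16, so the buyer rejects.

Reject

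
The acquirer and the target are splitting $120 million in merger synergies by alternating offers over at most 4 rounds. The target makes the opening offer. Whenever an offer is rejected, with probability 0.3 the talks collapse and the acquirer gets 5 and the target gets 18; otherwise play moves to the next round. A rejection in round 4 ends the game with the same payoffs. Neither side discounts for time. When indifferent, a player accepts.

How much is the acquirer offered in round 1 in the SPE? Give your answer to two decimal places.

58.64

By backward induction:
Round 4 (the acquirer proposes): the target gets 18 if talks fail, so the acquirer offers 18 and keeps 102.
Round 3 (the target proposes): rejecting gives the acquirer an expected 0.7 × 102 + 0.3 × 5 = 72.9. The target offers 72.9 and keeps 120 − 72.9 = 47.1.
Round 2 (the acquirer proposes): rejecting gives the target an expected 0.7 × 47.1 + 0.3 × 18 = 38.37, so the acquirer offers 38.37, keeping 81.63.
Round 1 (the target proposes): rejecting gives the acquirer an expected 0.7 × 81.63 + 0.3 × 5 = 58.641. The target offers 58.641 and keeps 120 − 58.641 = 61.359.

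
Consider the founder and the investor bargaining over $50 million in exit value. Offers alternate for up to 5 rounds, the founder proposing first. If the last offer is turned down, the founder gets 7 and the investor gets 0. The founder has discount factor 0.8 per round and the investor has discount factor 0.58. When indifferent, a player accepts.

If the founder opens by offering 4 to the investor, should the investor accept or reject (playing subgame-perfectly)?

Reject

Round 5 (the founder proposes): the investor will accept anything ≥ 0, so the founder offers 0 and keeps 50.
Round 4 (the investor proposes): the founder can get 50 next round, worth 0.8 × 50 = 40 now. The investor offers 40 and keeps 50 − 40 = 10.
Round 3 (the founder proposes): the investor can get 10 next round, worth 0.58 × 10 = 5.8 now; the founder offers that and keeps 44.2.
Round 2 (the investor proposes): the founder can get 44.2 next round, worth 0.8 × 44.2 = 35.36 now; the investor offers that and keeps 14.64.
So by rejecting in round 1, the investor gets 14.64 next round, worth 0.58 × 14.64 = 8.4912 now.
Offer 4 < 8.4912, so the investor rejects.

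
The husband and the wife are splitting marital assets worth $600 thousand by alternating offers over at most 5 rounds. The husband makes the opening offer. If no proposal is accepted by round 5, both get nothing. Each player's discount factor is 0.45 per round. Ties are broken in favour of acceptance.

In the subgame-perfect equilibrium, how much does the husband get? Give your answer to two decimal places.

421.43

Round 5 (the husband proposes): the wife will accept anything ≥ 0, so the husband offers 0 and keeps 600.
Round 4 (the wife proposes): the husband can get 600 next round, worth 0.45 × 600 = 270 now. The wife offers 270 and keeps 600 − 270 = 330.
Round 3 (the husband proposes): the wife can get 330 next round, worth 0.45 × 330 = 148.5 now, so the husband offers 148.5, keeping 451.5.
Round 2 (the wife proposes): the husband can get 451.5 next round, worth 0.45 × 451.5 = 203.175 now, so the wife offers 203.175, keeping 396.825.
Round 1 (the husband proposes): the wife can get 396.825 next round, worth 0.45 × 396.825 = 178.57125 now, so the husband offers 178.57125, keeping 421.42875.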